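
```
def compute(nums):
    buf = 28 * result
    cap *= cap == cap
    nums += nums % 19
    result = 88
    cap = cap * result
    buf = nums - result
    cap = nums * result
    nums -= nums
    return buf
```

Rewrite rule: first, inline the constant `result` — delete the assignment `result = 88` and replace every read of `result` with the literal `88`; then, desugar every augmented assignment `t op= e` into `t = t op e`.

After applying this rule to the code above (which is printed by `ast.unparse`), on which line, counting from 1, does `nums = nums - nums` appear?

Transformed code:
def compute(nums):
    buf = 28 * 88
    cap = cap * (cap == cap)
    nums = nums + nums % 19
    cap = cap * 88
    buf = nums - 88
    cap = nums * 88
    nums = nums - nums
    return buf

8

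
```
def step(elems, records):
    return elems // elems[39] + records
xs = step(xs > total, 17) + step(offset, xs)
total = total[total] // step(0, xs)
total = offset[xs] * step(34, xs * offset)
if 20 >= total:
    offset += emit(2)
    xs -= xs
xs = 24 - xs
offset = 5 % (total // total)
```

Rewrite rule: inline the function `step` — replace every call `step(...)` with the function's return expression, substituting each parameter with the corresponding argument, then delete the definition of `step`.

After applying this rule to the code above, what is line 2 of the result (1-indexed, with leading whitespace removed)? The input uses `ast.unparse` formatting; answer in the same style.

total = total[total] // (0 // 0[39] + xs)

Transformed code:
xs = (xs > total) // (xs > total)[39] + 17 + (offset // offset[39] + xs)
total = total[total] // (0 // 0[39] + xs)
total = offset[xs] * (34 // 34[39] + xs * offset)
if 20 >= total:
    offset += emit(2)
    xs -= xs
xs = 24 - xs
offset = 5 % (total // total)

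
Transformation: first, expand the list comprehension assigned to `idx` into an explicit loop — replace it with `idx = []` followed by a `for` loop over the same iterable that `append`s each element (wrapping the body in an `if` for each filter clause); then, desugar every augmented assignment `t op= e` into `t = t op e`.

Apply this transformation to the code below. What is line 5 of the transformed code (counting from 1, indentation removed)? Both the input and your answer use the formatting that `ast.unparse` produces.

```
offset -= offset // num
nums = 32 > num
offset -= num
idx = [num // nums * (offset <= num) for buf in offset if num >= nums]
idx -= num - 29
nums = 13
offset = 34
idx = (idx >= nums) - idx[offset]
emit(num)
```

for buf in offset:

Transformed code:
offset = offset - offset // num
nums = 32 > num
offset = offset - num
idx = []
for buf in offset:
    if num >= nums:
        idx.append(num // nums * (offset <= num))
idx = idx - (num - 29)
nums = 13
offset = 34
idx = (idx >= nums) - idx[offset]
emit(num)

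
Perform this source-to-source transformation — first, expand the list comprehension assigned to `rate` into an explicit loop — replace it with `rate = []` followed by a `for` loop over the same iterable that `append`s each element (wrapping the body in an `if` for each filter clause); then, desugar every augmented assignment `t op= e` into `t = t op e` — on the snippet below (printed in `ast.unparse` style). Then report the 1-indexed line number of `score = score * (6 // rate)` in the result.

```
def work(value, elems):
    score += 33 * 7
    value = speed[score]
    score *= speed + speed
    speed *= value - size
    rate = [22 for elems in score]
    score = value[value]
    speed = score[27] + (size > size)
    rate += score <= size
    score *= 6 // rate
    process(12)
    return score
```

12

Transformed code:
def work(value, elems):
    score = score + 33 * 7
    value = speed[score]
    score = score * (speed + speed)
    speed = speed * (value - size)
    rate = []
    for elems in score:
        rate.append(22)
    score = value[value]
    speed = score[27] + (size > size)
    rate = rate + (score <= size)
    score = score * (6 // rate)
    process(12)
    return score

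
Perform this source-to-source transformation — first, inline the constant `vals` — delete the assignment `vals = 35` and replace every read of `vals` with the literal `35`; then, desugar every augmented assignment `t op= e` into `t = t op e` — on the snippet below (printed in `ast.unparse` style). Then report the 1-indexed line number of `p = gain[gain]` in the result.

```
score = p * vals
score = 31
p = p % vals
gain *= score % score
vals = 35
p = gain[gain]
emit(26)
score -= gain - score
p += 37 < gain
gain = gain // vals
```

Transformed code:
score = p * 35
score = 31
p = p % 35
gain = gain * (score % score)
p = gain[gain]
emit(26)
score = score - (gain - score)
p = p + (37 < gain)
gain = gain // 35

5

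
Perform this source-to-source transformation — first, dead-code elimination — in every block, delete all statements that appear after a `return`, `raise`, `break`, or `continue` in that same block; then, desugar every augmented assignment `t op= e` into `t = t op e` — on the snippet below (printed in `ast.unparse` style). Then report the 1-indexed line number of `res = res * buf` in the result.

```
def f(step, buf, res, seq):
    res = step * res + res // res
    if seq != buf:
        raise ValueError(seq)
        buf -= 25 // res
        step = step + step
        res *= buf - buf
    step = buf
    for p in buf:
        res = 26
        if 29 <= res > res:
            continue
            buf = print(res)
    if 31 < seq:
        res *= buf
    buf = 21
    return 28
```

Transformed code:
def f(step, buf, res, seq):
    res = step * res + res // res
    if seq != buf:
        raise ValueError(seq)
    step = buf
    for p in buf:
        res = 26
        if 29 <= res > res:
            continue
    if 31 < seq:
        res = res * buf
    buf = 21
    return 28

11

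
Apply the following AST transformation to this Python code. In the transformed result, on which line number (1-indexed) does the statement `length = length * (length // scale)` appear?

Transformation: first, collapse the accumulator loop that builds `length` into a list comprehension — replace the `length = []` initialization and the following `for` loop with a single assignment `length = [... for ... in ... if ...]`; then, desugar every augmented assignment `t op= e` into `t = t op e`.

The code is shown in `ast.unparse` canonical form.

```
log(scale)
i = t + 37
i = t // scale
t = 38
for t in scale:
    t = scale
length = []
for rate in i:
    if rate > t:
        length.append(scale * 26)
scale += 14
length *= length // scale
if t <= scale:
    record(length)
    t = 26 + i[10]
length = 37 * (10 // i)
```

Transformed code:
log(scale)
i = t + 37
i = t // scale
t = 38
for t in scale:
    t = scale
length = [scale * 26 for rate in i if rate > t]
scale = scale + 14
length = length * (length // scale)
if t <= scale:
    record(length)
    t = 26 + i[10]
length = 37 * (10 // i)

9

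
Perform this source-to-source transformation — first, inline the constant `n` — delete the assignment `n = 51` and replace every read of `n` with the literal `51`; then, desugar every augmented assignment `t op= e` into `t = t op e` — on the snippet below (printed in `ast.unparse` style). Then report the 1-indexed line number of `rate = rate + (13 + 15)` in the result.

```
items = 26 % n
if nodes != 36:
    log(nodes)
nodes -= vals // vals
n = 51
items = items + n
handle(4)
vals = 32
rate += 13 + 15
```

Transformed code:
items = 26 % 51
if nodes != 36:
    log(nodes)
nodes = nodes - vals // vals
items = items + 51
handle(4)
vals = 32
rate = rate + (13 + 15)

8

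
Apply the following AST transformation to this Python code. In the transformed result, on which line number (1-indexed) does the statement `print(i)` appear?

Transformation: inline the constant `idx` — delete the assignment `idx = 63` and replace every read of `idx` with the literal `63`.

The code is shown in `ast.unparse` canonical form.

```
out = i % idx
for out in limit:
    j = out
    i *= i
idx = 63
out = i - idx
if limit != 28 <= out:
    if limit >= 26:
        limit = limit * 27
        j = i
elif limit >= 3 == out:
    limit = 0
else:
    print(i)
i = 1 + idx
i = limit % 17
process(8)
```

Transformed code:
out = i % 63
for out in limit:
    j = out
    i *= i
out = i - 63
if limit != 28 <= out:
    if limit >= 26:
        limit = limit * 27
        j = i
elif limit >= 3 == out:
    limit = 0
else:
    print(i)
i = 1 + 63
i = limit % 17
process(8)

13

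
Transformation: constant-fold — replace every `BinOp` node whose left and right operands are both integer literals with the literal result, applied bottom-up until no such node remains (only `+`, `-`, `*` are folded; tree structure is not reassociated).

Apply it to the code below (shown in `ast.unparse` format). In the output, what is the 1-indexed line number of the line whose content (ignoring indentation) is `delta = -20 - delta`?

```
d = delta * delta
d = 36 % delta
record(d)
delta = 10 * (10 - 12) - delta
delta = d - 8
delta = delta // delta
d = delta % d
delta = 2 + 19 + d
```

Transformed code:
d = delta * delta
d = 36 % delta
record(d)
delta = -20 - delta
delta = d - 8
delta = delta // delta
d = delta % d
delta = 21 + d

4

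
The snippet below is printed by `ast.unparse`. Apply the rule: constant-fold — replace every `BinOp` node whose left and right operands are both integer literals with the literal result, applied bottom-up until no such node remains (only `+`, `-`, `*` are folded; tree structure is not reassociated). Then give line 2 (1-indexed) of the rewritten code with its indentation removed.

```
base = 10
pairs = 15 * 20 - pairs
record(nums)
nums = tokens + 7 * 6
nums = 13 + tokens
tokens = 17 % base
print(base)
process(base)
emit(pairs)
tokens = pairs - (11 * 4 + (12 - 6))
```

Transformed code:
base = 10
pairs = 300 - pairs
record(nums)
nums = tokens + 42
nums = 13 + tokens
tokens = 17 % base
print(base)
process(base)
emit(pairs)
tokens = pairs - 50

pairs = 300 - pairs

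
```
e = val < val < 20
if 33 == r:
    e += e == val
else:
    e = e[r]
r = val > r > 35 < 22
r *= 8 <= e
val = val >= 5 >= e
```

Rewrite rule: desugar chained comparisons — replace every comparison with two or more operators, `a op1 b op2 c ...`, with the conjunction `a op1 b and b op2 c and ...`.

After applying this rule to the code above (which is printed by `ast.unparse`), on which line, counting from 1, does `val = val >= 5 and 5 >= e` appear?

Transformed code:
e = val < val and val < 20
if 33 == r:
    e += e == val
else:
    e = e[r]
r = val > r and r > 35 and (35 < 22)
r *= 8 <= e
val = val >= 5 and 5 >= e

8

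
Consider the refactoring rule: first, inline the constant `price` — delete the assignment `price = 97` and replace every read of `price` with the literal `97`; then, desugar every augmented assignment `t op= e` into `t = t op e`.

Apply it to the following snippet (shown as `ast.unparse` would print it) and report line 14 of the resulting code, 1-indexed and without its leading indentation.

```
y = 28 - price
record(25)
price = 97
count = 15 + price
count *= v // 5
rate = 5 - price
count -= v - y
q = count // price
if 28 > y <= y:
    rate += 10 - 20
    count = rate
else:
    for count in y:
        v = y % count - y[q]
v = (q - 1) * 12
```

Transformed code:
y = 28 - 97
record(25)
count = 15 + 97
count = count * (v // 5)
rate = 5 - 97
count = count - (v - y)
q = count // 97
if 28 > y <= y:
    rate = rate + (10 - 20)
    count = rate
else:
    for count in y:
        v = y % count - y[q]
v = (q - 1) * 12

v = (q - 1) * 12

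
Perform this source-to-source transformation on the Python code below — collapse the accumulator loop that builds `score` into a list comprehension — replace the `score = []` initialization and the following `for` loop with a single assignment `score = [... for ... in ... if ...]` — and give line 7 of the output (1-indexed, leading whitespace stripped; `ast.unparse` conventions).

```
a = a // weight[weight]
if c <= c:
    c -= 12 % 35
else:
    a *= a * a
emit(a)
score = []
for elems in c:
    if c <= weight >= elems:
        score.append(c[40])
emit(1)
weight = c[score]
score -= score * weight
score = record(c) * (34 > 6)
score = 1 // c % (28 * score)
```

score = [c[40] for elems in c if c <= weight >= elems]

Transformed code:
a = a // weight[weight]
if c <= c:
    c -= 12 % 35
else:
    a *= a * a
emit(a)
score = [c[40] for elems in c if c <= weight >= elems]
emit(1)
weight = c[score]
score -= score * weight
score = record(c) * (34 > 6)
score = 1 // c % (28 * score)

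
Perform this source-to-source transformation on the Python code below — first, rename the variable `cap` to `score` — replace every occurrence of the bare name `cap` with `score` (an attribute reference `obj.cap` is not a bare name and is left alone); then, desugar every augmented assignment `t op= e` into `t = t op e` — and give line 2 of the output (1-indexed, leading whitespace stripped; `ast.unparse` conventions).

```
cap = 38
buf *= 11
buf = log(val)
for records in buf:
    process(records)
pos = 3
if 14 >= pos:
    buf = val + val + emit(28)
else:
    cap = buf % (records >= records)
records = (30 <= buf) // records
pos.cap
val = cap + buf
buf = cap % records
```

Transformed code:
score = 38
buf = buf * 11
buf = log(val)
for records in buf:
    process(records)
pos = 3
if 14 >= pos:
    buf = val + val + emit(28)
else:
    score = buf % (records >= records)
records = (30 <= buf) // records
pos.cap
val = score + buf
buf = score % records

buf = buf * 11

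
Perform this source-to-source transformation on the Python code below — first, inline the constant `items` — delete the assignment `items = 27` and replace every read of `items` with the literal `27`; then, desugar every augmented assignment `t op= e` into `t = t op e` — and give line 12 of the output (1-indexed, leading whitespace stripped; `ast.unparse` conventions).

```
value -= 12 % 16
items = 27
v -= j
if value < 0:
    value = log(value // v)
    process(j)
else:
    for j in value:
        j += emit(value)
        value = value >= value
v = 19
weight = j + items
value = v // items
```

Transformed code:
value = value - 12 % 16
v = v - j
if value < 0:
    value = log(value // v)
    process(j)
else:
    for j in value:
        j = j + emit(value)
        value = value >= value
v = 19
weight = j + 27
value = v // 27

value = v // 27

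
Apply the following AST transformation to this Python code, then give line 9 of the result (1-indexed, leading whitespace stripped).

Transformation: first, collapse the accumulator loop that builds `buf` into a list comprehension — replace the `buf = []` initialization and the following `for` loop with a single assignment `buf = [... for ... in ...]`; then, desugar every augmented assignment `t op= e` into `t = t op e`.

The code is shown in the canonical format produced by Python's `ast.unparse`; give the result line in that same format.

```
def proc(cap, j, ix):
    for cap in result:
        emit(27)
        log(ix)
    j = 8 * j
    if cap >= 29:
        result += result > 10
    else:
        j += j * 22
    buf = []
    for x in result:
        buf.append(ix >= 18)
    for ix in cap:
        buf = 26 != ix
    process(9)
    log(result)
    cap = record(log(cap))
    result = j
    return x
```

Transformed code:
def proc(cap, j, ix):
    for cap in result:
        emit(27)
        log(ix)
    j = 8 * j
    if cap >= 29:
        result = result + (result > 10)
    else:
        j = j + j * 22
    buf = [ix >= 18 for x in result]
    for ix in cap:
        buf = 26 != ix
    process(9)
    log(result)
    cap = record(log(cap))
    result = j
    return x

j = j + j * 22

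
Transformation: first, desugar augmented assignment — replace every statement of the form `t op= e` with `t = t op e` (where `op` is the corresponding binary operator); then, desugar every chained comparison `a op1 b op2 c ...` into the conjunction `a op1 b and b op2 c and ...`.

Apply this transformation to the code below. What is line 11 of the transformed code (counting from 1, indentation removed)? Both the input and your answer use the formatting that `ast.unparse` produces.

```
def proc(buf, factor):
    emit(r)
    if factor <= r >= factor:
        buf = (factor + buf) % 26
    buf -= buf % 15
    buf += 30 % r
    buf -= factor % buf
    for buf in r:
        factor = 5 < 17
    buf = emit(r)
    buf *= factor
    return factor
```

Transformed code:
def proc(buf, factor):
    emit(r)
    if factor <= r and r >= factor:
        buf = (factor + buf) % 26
    buf = buf - buf % 15
    buf = buf + 30 % r
    buf = buf - factor % buf
    for buf in r:
        factor = 5 < 17
    buf = emit(r)
    buf = buf * factor
    return factor

buf = buf * factor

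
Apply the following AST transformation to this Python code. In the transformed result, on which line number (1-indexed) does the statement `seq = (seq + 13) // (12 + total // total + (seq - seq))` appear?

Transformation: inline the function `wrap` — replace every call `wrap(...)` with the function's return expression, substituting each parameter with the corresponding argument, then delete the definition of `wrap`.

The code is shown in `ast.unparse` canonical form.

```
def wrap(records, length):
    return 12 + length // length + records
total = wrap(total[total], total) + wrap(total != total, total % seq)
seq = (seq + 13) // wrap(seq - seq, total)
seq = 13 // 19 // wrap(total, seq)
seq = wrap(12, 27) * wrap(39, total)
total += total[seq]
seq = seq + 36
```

Transformed code:
total = 12 + total // total + total[total] + (12 + total % seq // (total % seq) + (total != total))
seq = (seq + 13) // (12 + total // total + (seq - seq))
seq = 13 // 19 // (12 + seq // seq + total)
seq = (12 + 27 // 27 + 12) * (12 + total // total + 39)
total += total[seq]
seq = seq + 36

2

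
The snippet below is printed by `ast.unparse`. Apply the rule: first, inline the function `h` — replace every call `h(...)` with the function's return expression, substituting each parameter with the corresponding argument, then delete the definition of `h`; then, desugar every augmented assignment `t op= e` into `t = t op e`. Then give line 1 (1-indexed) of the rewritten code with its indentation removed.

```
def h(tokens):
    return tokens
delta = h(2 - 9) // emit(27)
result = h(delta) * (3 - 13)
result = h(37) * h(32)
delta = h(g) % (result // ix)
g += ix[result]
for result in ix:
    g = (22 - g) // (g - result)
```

delta = (2 - 9) // emit(27)

Transformed code:
delta = (2 - 9) // emit(27)
result = delta * (3 - 13)
result = 37 * 32
delta = g % (result // ix)
g = g + ix[result]
for result in ix:
    g = (22 - g) // (g - result)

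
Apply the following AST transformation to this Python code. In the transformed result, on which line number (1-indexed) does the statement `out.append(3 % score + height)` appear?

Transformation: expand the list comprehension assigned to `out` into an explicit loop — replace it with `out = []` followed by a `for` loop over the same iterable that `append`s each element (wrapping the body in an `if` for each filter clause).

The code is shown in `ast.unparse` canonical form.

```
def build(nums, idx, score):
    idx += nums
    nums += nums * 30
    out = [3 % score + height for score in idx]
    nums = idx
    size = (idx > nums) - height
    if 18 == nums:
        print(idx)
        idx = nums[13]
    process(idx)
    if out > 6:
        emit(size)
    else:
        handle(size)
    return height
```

Transformed code:
def build(nums, idx, score):
    idx += nums
    nums += nums * 30
    out = []
    for score in idx:
        out.append(3 % score + height)
    nums = idx
    size = (idx > nums) - height
    if 18 == nums:
        print(idx)
        idx = nums[13]
    process(idx)
    if out > 6:
        emit(size)
    else:
        handle(size)
    return height

6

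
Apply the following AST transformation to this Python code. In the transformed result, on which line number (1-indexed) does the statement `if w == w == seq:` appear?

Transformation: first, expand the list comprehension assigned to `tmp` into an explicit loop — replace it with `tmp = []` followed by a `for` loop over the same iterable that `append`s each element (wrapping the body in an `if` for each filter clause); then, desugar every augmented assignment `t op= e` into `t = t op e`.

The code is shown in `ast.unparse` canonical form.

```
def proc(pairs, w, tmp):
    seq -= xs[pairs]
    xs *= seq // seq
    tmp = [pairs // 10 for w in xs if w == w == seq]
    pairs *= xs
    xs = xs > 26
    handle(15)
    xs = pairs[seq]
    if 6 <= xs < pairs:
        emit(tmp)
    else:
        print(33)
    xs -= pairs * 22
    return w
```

6

Transformed code:
def proc(pairs, w, tmp):
    seq = seq - xs[pairs]
    xs = xs * (seq // seq)
    tmp = []
    for w in xs:
        if w == w == seq:
            tmp.append(pairs // 10)
    pairs = pairs * xs
    xs = xs > 26
    handle(15)
    xs = pairs[seq]
    if 6 <= xs < pairs:
        emit(tmp)
    else:
        print(33)
    xs = xs - pairs * 22
    return w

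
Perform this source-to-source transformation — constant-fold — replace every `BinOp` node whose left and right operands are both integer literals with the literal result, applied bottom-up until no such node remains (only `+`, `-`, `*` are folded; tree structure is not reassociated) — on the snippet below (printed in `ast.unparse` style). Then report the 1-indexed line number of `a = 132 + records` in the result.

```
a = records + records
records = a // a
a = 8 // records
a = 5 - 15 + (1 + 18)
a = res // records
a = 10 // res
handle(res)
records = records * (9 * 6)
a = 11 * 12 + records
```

Transformed code:
a = records + records
records = a // a
a = 8 // records
a = 9
a = res // records
a = 10 // res
handle(res)
records = records * 54
a = 132 + records

9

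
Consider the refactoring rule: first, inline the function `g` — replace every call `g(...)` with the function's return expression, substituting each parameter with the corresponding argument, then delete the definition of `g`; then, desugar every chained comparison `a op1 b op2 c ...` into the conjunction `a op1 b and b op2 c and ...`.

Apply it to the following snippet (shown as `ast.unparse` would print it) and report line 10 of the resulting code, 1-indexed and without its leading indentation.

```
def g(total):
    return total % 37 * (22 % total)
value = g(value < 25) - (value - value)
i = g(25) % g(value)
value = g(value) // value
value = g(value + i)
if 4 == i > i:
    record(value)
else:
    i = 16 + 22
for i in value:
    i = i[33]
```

Transformed code:
value = (value < 25) % 37 * (22 % (value < 25)) - (value - value)
i = 25 % 37 * (22 % 25) % (value % 37 * (22 % value))
value = value % 37 * (22 % value) // value
value = (value + i) % 37 * (22 % (value + i))
if 4 == i and i > i:
    record(value)
else:
    i = 16 + 22
for i in value:
    i = i[33]

i = i[33]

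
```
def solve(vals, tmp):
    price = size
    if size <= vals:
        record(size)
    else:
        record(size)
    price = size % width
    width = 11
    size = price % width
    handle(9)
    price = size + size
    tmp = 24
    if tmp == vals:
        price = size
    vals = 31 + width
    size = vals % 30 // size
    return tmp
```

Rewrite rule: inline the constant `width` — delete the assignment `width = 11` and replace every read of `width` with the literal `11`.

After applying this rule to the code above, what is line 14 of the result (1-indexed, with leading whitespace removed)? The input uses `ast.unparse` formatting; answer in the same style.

vals = 31 + 11

Transformed code:
def solve(vals, tmp):
    price = size
    if size <= vals:
        record(size)
    else:
        record(size)
    price = size % 11
    size = price % 11
    handle(9)
    price = size + size
    tmp = 24
    if tmp == vals:
        price = size
    vals = 31 + 11
    size = vals % 30 // size
    return tmp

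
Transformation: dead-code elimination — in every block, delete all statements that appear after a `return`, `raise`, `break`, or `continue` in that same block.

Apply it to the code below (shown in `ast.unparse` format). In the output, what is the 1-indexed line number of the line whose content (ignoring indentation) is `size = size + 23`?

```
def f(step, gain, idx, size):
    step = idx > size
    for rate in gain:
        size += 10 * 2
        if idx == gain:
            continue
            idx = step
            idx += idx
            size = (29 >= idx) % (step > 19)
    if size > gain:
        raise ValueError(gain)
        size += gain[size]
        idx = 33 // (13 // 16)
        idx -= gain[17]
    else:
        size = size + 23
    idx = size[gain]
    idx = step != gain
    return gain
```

10

Transformed code:
def f(step, gain, idx, size):
    step = idx > size
    for rate in gain:
        size += 10 * 2
        if idx == gain:
            continue
    if size > gain:
        raise ValueError(gain)
    else:
        size = size + 23
    idx = size[gain]
    idx = step != gain
    return gain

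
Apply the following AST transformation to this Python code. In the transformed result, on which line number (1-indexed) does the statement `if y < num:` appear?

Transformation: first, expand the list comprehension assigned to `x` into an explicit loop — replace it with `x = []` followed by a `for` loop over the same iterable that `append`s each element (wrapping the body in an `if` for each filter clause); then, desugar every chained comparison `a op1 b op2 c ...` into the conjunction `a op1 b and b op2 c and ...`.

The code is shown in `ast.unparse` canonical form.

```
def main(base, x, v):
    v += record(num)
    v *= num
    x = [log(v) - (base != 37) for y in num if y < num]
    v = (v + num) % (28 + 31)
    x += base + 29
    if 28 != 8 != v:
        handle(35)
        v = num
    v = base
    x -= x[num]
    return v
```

6

Transformed code:
def main(base, x, v):
    v += record(num)
    v *= num
    x = []
    for y in num:
        if y < num:
            x.append(log(v) - (base != 37))
    v = (v + num) % (28 + 31)
    x += base + 29
    if 28 != 8 and 8 != v:
        handle(35)
        v = num
    v = base
    x -= x[num]
    return v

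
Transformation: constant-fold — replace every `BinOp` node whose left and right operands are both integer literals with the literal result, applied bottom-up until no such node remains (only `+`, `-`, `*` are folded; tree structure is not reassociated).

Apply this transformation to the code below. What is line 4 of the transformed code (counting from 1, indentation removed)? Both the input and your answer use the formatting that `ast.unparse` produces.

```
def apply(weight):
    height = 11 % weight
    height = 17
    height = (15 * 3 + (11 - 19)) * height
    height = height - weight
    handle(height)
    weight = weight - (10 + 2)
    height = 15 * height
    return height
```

Transformed code:
def apply(weight):
    height = 11 % weight
    height = 17
    height = 37 * height
    height = height - weight
    handle(height)
    weight = weight - 12
    height = 15 * height
    return height

height = 37 * height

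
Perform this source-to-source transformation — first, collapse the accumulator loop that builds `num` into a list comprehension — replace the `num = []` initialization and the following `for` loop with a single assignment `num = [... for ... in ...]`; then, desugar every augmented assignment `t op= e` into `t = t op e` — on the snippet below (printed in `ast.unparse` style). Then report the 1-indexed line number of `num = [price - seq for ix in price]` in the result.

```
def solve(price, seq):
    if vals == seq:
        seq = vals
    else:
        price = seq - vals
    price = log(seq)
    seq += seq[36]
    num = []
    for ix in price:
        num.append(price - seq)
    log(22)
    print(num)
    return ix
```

8

Transformed code:
def solve(price, seq):
    if vals == seq:
        seq = vals
    else:
        price = seq - vals
    price = log(seq)
    seq = seq + seq[36]
    num = [price - seq for ix in price]
    log(22)
    print(num)
    return ix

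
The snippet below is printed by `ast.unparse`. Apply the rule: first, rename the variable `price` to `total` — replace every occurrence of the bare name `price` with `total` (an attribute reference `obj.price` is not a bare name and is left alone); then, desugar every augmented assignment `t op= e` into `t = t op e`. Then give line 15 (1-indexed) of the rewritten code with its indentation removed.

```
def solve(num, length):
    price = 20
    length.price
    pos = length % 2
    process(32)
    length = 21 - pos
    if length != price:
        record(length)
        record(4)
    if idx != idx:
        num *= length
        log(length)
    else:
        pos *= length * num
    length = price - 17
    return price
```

Transformed code:
def solve(num, length):
    total = 20
    length.price
    pos = length % 2
    process(32)
    length = 21 - pos
    if length != total:
        record(length)
        record(4)
    if idx != idx:
        num = num * length
        log(length)
    else:
        pos = pos * (length * num)
    length = total - 17
    return total

length = total - 17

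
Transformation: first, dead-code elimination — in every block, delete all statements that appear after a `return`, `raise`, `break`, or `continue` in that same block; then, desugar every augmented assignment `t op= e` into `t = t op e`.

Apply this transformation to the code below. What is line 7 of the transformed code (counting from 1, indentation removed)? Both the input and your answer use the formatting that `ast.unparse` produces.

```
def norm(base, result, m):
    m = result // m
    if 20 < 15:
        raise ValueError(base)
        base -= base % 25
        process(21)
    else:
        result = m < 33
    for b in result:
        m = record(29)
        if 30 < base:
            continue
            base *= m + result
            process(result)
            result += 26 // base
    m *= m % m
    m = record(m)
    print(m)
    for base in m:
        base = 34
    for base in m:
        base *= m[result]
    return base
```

for b in result:

Transformed code:
def norm(base, result, m):
    m = result // m
    if 20 < 15:
        raise ValueError(base)
    else:
        result = m < 33
    for b in result:
        m = record(29)
        if 30 < base:
            continue
    m = m * (m % m)
    m = record(m)
    print(m)
    for base in m:
        base = 34
    for base in m:
        base = base * m[result]
    return base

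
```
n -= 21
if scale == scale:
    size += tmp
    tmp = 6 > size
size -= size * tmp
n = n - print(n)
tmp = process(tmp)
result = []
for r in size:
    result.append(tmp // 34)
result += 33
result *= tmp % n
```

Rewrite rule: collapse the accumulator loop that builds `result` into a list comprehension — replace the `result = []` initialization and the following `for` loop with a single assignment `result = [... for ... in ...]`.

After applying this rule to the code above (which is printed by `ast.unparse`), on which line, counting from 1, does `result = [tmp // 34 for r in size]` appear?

8

Transformed code:
n -= 21
if scale == scale:
    size += tmp
    tmp = 6 > size
size -= size * tmp
n = n - print(n)
tmp = process(tmp)
result = [tmp // 34 for r in size]
result += 33
result *= tmp % n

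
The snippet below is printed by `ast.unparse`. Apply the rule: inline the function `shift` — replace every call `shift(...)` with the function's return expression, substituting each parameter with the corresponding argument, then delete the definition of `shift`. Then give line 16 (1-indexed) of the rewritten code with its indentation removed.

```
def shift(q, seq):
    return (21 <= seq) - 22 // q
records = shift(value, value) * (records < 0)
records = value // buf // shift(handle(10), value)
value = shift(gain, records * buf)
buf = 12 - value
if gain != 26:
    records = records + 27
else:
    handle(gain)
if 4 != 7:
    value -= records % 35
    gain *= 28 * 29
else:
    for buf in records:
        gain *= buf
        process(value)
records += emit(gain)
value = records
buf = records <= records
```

records += emit(gain)

Transformed code:
records = ((21 <= value) - 22 // value) * (records < 0)
records = value // buf // ((21 <= value) - 22 // handle(10))
value = (21 <= records * buf) - 22 // gain
buf = 12 - value
if gain != 26:
    records = records + 27
else:
    handle(gain)
if 4 != 7:
    value -= records % 35
    gain *= 28 * 29
else:
    for buf in records:
        gain *= buf
        process(value)
records += emit(gain)
value = records
buf = records <= records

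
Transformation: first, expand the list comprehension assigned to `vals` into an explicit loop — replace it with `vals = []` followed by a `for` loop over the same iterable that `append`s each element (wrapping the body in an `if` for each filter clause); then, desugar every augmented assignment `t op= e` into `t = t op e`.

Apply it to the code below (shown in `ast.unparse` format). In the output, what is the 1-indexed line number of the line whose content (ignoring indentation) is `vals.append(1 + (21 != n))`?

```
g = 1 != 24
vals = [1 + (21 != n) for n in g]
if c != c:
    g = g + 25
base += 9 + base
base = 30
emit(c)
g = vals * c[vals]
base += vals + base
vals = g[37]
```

Transformed code:
g = 1 != 24
vals = []
for n in g:
    vals.append(1 + (21 != n))
if c != c:
    g = g + 25
base = base + (9 + base)
base = 30
emit(c)
g = vals * c[vals]
base = base + (vals + base)
vals = g[37]

4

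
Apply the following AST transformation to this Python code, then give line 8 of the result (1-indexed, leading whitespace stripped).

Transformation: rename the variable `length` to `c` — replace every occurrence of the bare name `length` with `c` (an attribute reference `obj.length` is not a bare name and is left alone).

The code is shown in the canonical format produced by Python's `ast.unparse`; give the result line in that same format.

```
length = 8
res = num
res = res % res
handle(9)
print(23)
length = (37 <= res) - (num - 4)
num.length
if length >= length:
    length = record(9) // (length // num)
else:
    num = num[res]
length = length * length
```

Transformed code:
c = 8
res = num
res = res % res
handle(9)
print(23)
c = (37 <= res) - (num - 4)
num.length
if c >= c:
    c = record(9) // (c // num)
else:
    num = num[res]
c = c * c

if c >= c:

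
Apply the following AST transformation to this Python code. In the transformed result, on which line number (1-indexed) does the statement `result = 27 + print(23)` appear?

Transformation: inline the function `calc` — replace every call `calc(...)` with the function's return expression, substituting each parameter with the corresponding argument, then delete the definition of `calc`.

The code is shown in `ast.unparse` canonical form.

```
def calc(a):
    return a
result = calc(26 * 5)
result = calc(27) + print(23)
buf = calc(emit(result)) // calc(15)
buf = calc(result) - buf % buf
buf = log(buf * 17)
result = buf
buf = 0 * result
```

2

Transformed code:
result = 26 * 5
result = 27 + print(23)
buf = emit(result) // 15
buf = result - buf % buf
buf = log(buf * 17)
result = buf
buf = 0 * result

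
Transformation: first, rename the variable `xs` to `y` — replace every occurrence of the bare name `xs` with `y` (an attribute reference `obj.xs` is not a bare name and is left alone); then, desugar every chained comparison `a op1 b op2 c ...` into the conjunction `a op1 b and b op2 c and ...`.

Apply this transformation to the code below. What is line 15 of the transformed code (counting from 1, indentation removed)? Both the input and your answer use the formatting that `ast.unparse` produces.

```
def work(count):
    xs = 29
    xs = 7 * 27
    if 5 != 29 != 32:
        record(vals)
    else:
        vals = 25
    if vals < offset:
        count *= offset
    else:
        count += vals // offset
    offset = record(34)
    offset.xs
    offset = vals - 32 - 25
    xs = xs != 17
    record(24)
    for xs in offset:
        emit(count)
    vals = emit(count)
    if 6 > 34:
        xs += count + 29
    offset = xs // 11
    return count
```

Transformed code:
def work(count):
    y = 29
    y = 7 * 27
    if 5 != 29 and 29 != 32:
        record(vals)
    else:
        vals = 25
    if vals < offset:
        count *= offset
    else:
        count += vals // offset
    offset = record(34)
    offset.xs
    offset = vals - 32 - 25
    y = y != 17
    record(24)
    for y in offset:
        emit(count)
    vals = emit(count)
    if 6 > 34:
        y += count + 29
    offset = y // 11
    return count

y = y != 17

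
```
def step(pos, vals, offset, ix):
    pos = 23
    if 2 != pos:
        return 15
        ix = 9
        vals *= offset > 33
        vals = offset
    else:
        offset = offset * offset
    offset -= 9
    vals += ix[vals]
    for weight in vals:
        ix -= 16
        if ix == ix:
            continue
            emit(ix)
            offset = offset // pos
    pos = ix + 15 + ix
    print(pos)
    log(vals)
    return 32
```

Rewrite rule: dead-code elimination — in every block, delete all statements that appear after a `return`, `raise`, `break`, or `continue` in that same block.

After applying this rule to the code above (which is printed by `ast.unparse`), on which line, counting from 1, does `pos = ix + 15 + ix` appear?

13

Transformed code:
def step(pos, vals, offset, ix):
    pos = 23
    if 2 != pos:
        return 15
    else:
        offset = offset * offset
    offset -= 9
    vals += ix[vals]
    for weight in vals:
        ix -= 16
        if ix == ix:
            continue
    pos = ix + 15 + ix
    print(pos)
    log(vals)
    return 32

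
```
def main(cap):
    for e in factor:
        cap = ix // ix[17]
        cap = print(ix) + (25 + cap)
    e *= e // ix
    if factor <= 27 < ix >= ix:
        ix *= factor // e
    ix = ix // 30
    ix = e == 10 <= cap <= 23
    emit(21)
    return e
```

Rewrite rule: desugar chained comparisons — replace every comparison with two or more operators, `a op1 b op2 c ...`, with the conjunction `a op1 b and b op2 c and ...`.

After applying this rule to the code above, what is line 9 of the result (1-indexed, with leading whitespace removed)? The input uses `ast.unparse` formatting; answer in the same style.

ix = e == 10 and 10 <= cap and (cap <= 23)

Transformed code:
def main(cap):
    for e in factor:
        cap = ix // ix[17]
        cap = print(ix) + (25 + cap)
    e *= e // ix
    if factor <= 27 and 27 < ix and (ix >= ix):
        ix *= factor // e
    ix = ix // 30
    ix = e == 10 and 10 <= cap and (cap <= 23)
    emit(21)
    return e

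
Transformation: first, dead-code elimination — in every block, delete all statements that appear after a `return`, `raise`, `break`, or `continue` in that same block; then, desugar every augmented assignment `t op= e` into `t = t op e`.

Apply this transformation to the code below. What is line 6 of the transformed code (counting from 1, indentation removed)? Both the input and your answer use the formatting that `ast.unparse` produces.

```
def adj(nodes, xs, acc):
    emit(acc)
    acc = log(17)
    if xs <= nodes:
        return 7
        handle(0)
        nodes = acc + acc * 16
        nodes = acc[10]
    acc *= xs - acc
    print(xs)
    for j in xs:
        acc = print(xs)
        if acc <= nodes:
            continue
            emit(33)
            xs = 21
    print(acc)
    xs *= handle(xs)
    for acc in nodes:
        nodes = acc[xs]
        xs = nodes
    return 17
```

Transformed code:
def adj(nodes, xs, acc):
    emit(acc)
    acc = log(17)
    if xs <= nodes:
        return 7
    acc = acc * (xs - acc)
    print(xs)
    for j in xs:
        acc = print(xs)
        if acc <= nodes:
            continue
    print(acc)
    xs = xs * handle(xs)
    for acc in nodes:
        nodes = acc[xs]
        xs = nodes
    return 17

acc = acc * (xs - acc)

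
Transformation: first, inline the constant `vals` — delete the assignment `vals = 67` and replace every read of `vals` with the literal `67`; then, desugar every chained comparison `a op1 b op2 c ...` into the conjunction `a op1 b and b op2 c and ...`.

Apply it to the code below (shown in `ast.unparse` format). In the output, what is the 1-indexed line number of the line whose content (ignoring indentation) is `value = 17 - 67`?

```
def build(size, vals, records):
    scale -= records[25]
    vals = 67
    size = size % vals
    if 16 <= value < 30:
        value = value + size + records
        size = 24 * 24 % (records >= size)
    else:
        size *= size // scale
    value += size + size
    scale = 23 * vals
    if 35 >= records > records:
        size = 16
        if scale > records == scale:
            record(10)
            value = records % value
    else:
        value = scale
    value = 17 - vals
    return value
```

Transformed code:
def build(size, vals, records):
    scale -= records[25]
    size = size % 67
    if 16 <= value and value < 30:
        value = value + size + records
        size = 24 * 24 % (records >= size)
    else:
        size *= size // scale
    value += size + size
    scale = 23 * 67
    if 35 >= records and records > records:
        size = 16
        if scale > records and records == scale:
            record(10)
            value = records % value
    else:
        value = scale
    value = 17 - 67
    return value

18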